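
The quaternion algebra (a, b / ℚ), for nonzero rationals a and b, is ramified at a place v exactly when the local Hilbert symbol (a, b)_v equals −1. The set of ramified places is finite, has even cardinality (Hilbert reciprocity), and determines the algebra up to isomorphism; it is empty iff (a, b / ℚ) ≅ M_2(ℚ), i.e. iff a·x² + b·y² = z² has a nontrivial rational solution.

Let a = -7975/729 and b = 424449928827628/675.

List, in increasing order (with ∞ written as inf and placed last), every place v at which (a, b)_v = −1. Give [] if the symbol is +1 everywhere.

Mod squares: a ≡ -319, b ≡ 3719721. Check v ∈ {∞, 2, 3, 5, 11, 23, 29, 31, 37, 47}.
v=47: a=47^0·(≡30), b=47^1·(≡9) mod 47; (30|47)=-1, (9|47)=+1; (−1)^{0·1·23}·(-1)^1·(+1)^0 = -1.
v=37: a=37^0·(≡22), b=37^1·(≡28) mod 37; (22|37)=-1, (28|37)=+1; (−1)^{0·1·18}·(-1)^1·(+1)^0 = -1.
v=∞: -319 < 0 and 3719721 > 0  ⇒  (a,b)_∞ = +1.
v=29: a=29^1·(≡11), b=29^4·(≡1) mod 29; (11|29)=-1, (1|29)=+1; (−1)^{1·4·14}·(-1)^4·(+1)^1 = +1.
v=31: a=31^0·(≡15), b=31^1·(≡6) mod 31; (15|31)=-1, (6|31)=-1; (−1)^{0·1·15}·(-1)^1·(-1)^0 = -1.
v=23: a=23^0·(≡9), b=23^1·(≡20) mod 23; (9|23)=+1, (20|23)=-1; (−1)^{0·1·11}·(+1)^1·(-1)^0 = +1.
v=3: a=3^-6·(≡2), b=3^-3·(≡1) mod 3; (2|3)=-1, (1|3)=+1; (−1)^{-6·-3·1}·(-1)^-3·(+1)^-6 = -1.
v=5: a=5^2·(≡4), b=5^-2·(≡4) mod 5; (4|5)=+1, (4|5)=+1; (−1)^{2·-2·2}·(+1)^-2·(+1)^2 = +1.
v=2: v_2(a)=0, v_2(b)=2; units ≡ 1, 1 (mod 8); ε·ε+αω+βω = 0·0+0·0+2·0 ≡ 0  ⇒  (a,b)_2 = +1.
v=11: a=11^1·(≡4), b=11^2·(≡5) mod 11; (4|11)=+1, (5|11)=+1; (−1)^{1·2·5}·(+1)^2·(+1)^1 = +1.
Ram(-319, 3719721) = {3, 31, 37, 47}; no ℚ_3-point on the conic.

[3, 31, 37, 47]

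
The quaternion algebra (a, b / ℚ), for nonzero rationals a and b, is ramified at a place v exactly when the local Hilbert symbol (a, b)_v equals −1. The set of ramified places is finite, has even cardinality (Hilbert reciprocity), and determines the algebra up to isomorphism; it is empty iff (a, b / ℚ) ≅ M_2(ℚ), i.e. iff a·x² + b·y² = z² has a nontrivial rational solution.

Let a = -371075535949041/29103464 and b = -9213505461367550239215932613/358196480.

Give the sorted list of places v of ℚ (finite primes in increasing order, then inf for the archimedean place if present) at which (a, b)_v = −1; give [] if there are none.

Mod squares: a ≡ -26, b ≡ -385. Check v ∈ {∞, 2, 3, 5, 7, 11, 13, 19, 23}.
v=∞: -26 < 0 and -385 < 0  ⇒  (a,b)_∞ = -1.
v=7: a=7^4·(≡2), b=7^5·(≡1) mod 7; (2|7)=+1, (1|7)=+1; (−1)^{4·5·3}·(+1)^5·(+1)^4 = +1.
v=5: a=5^0·(≡1), b=5^-1·(≡2) mod 5; (1|5)=+1, (2|5)=-1; (−1)^{0·-1·2}·(+1)^-1·(-1)^0 = +1.
v=19: a=19^4·(≡18), b=19^8·(≡12) mod 19; (18|19)=-1, (12|19)=-1; (−1)^{4·8·9}·(-1)^8·(-1)^4 = +1.
v=11: a=11^4·(≡8), b=11^9·(≡9) mod 11; (8|11)=-1, (9|11)=+1; (−1)^{4·9·5}·(-1)^9·(+1)^4 = -1.
v=13: a=13^-1·(≡7), b=13^2·(≡8) mod 13; (7|13)=-1, (8|13)=-1; (−1)^{-1·2·6}·(-1)^2·(-1)^-1 = -1.
v=3: a=3^4·(≡1), b=3^4·(≡2) mod 3; (1|3)=+1, (2|3)=-1; (−1)^{4·4·1}·(+1)^4·(-1)^4 = +1.
v=2: v_2(a)=-3, v_2(b)=-8; units ≡ 3, 7 (mod 8); ε·ε+αω+βω = 1·1+-3·0+-8·1 ≡ 1  ⇒  (a,b)_2 = -1.
v=23: a=23^-4·(≡17), b=23^-4·(≡16) mod 23; (17|23)=-1, (16|23)=+1; (−1)^{-4·-4·11}·(-1)^-4·(+1)^-4 = +1.
(-26, -385 / ℚ) ramifies at {2, 11, 13, ∞}: a division algebra.

[2, 11, 13, inf]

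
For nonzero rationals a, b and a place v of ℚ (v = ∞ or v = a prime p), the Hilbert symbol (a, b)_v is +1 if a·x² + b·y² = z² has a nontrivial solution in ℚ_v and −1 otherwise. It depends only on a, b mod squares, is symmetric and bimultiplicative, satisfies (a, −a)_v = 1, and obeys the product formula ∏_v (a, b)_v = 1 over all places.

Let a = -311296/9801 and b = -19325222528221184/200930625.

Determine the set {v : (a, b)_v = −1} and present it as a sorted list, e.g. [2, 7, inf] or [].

(a, b) ≡ (-19, -779) mod (ℚ^×)²; places V = {2, 3, 5, 7, 11, 19, 41, ∞}.
(a,b)_3: α=-4, u≡2; β=-8, v≡1 (mod 3); (2|3)=-1, (1|3)=+1; sign (−1)^0·-1^-8·+1^-4 = +1.
(a,b)_2: α=14, β=36; u≡5, v≡5 (mod 8); ε(u)ε(v)=0·0, αω(v)=14·1, βω(u)=36·1; sum ≡ 0  ⇒  +1.
(a,b)_19: α=1, u≡2; β=3, v≡16 (mod 19); (2|19)=-1, (16|19)=+1; sign (−1)^1·-1^3·+1^1 = +1.
(a,b)_∞: sgn(-19)=−, sgn(-779)=−, so -1.
(a,b)_5: α=0, u≡4; β=-4, v≡4 (mod 5); (4|5)=+1, (4|5)=+1; sign (−1)^0·+1^-4·+1^0 = +1.
(a,b)_7: α=0, u≡1; β=-2, v≡5 (mod 7); (1|7)=+1, (5|7)=-1; sign (−1)^0·+1^-2·-1^0 = +1.
(a,b)_41: α=0, u≡29; β=1, v≡26 (mod 41); (29|41)=-1, (26|41)=-1; sign (−1)^0·-1^1·-1^0 = -1.
(a,b)_11: α=-2, u≡1; β=0, v≡6 (mod 11); (1|11)=+1, (6|11)=-1; sign (−1)^0·+1^0·-1^-2 = +1.
Ram(-19, -779) = {41, ∞}; no ℚ_41-point on the conic.

[41, inf]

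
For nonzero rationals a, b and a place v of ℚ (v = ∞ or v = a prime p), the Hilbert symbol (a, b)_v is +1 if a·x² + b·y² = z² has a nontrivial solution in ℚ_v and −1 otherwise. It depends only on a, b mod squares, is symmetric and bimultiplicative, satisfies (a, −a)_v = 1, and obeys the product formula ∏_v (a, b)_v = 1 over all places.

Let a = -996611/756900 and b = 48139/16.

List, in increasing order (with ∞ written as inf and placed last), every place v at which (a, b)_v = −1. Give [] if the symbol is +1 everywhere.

Mod squares: a ≡ -11, b ≡ 91. Check v ∈ {∞, 2, 3, 5, 7, 11, 13, 23, 29, 43}.
v=29: a=29^-2·(≡3), b=29^0·(≡9) mod 29; (3|29)=-1, (9|29)=+1; (−1)^{-2·0·14}·(-1)^0·(+1)^-2 = +1.
v=43: a=43^2·(≡26), b=43^0·(≡39) mod 43; (26|43)=-1, (39|43)=-1; (−1)^{2·0·21}·(-1)^0·(-1)^2 = +1.
v=3: a=3^-2·(≡1), b=3^0·(≡1) mod 3; (1|3)=+1, (1|3)=+1; (−1)^{-2·0·1}·(+1)^0·(+1)^-2 = +1.
v=∞: -11 < 0 and 91 > 0  ⇒  (a,b)_∞ = +1.
v=13: a=13^0·(≡8), b=13^1·(≡8) mod 13; (8|13)=-1, (8|13)=-1; (−1)^{0·1·6}·(-1)^1·(-1)^0 = -1.
v=11: a=11^1·(≡6), b=11^0·(≡5) mod 11; (6|11)=-1, (5|11)=+1; (−1)^{1·0·5}·(-1)^0·(+1)^1 = +1.
v=7: a=7^2·(≡6), b=7^1·(≡5) mod 7; (6|7)=-1, (5|7)=-1; (−1)^{2·1·3}·(-1)^1·(-1)^2 = -1.
v=2: v_2(a)=-2, v_2(b)=-4; units ≡ 5, 3 (mod 8); ε·ε+αω+βω = 0·1+-2·1+-4·1 ≡ 0  ⇒  (a,b)_2 = +1.
v=5: a=5^-2·(≡4), b=5^0·(≡4) mod 5; (4|5)=+1, (4|5)=+1; (−1)^{-2·0·2}·(+1)^0·(+1)^-2 = +1.
v=23: a=23^0·(≡3), b=23^2·(≡10) mod 23; (3|23)=+1, (10|23)=-1; (−1)^{0·2·11}·(+1)^2·(-1)^0 = +1.
(-11, 91 / ℚ) ramifies at {7, 13}: a division algebra.

[7, 13]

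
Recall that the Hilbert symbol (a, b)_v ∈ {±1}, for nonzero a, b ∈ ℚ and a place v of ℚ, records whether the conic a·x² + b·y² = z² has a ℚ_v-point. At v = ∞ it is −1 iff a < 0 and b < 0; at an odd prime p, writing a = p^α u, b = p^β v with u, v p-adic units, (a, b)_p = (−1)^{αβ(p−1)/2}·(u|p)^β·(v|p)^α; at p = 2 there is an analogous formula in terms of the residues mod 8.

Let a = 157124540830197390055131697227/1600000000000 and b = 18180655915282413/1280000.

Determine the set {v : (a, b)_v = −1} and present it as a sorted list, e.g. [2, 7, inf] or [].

(a, b) ≡ (512430, 3306) mod (ℚ^×)²; places V = {2, 3, 5, 7, 17, 19, 29, 31, ∞}.
(a,b)_∞: sgn(512430)=+, sgn(3306)=+, so +1.
(a,b)_17: α=6, u≡13; β=2, v≡9 (mod 17); (13|17)=+1, (9|17)=+1; sign (−1)^0·+1^2·+1^6 = +1.
(a,b)_5: α=-11, u≡4; β=-4, v≡1 (mod 5); (4|5)=+1, (1|5)=+1; sign (−1)^0·+1^-4·+1^-11 = +1.
(a,b)_29: α=5, u≡7; β=3, v≡14 (mod 29); (7|29)=+1, (14|29)=-1; sign (−1)^0·+1^3·-1^5 = -1.
(a,b)_3: α=5, u≡2; β=1, v≡1 (mod 3); (2|3)=-1, (1|3)=+1; sign (−1)^1·-1^1·+1^5 = +1.
(a,b)_7: α=4, u≡2; β=2, v≡1 (mod 7); (2|7)=+1, (1|7)=+1; sign (−1)^0·+1^2·+1^4 = +1.
(a,b)_31: α=5, u≡4; β=4, v≡7 (mod 31); (4|31)=+1, (7|31)=+1; sign (−1)^0·+1^4·+1^5 = +1.
(a,b)_2: α=-15, β=-11; u≡7, v≡5 (mod 8); ε(u)ε(v)=1·0, αω(v)=-15·1, βω(u)=-11·0; sum ≡ 1  ⇒  -1.
(a,b)_19: α=1, u≡17; β=1, v≡18 (mod 19); (17|19)=+1, (18|19)=-1; sign (−1)^1·+1^1·-1^1 = +1.
(512430, 3306 / ℚ) ramifies at {2, 29}: a division algebra.

[2, 29]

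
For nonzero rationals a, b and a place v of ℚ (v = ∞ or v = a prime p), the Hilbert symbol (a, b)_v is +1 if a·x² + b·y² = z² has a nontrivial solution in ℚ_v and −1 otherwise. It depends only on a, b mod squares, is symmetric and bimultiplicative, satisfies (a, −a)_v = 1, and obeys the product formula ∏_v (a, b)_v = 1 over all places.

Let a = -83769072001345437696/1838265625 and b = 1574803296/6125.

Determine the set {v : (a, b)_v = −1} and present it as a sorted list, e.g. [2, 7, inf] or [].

[2, 19]

Mod squares: a ≡ -19, b ≡ 1870. Check v ∈ {∞, 2, 3, 5, 7, 11, 17, 19}.
v=∞: -19 < 0 and 1870 > 0  ⇒  (a,b)_∞ = +1.
v=5: a=5^-6·(≡1), b=5^-3·(≡4) mod 5; (1|5)=+1, (4|5)=+1; (−1)^{-6·-3·2}·(+1)^-3·(+1)^-6 = +1.
v=17: a=17^2·(≡8), b=17^1·(≡8) mod 17; (8|17)=+1, (8|17)=+1; (−1)^{2·1·8}·(+1)^1·(+1)^2 = +1.
v=3: a=3^10·(≡2), b=3^6·(≡1) mod 3; (2|3)=-1, (1|3)=+1; (−1)^{10·6·1}·(-1)^6·(+1)^10 = +1.
v=19: a=19^5·(≡15), b=19^2·(≡18) mod 19; (15|19)=-1, (18|19)=-1; (−1)^{5·2·9}·(-1)^2·(-1)^5 = -1.
v=11: a=11^2·(≡9), b=11^1·(≡4) mod 11; (9|11)=+1, (4|11)=+1; (−1)^{2·1·5}·(+1)^1·(+1)^2 = +1.
v=2: v_2(a)=14, v_2(b)=5; units ≡ 5, 7 (mod 8); ε·ε+αω+βω = 0·1+14·0+5·1 ≡ 1  ⇒  (a,b)_2 = -1.
v=7: a=7^-6·(≡4), b=7^-2·(≡4) mod 7; (4|7)=+1, (4|7)=+1; (−1)^{-6·-2·3}·(+1)^-2·(+1)^-6 = +1.
Ram(-19, 1870) = {2, 19}; no ℚ_2-point on the conic.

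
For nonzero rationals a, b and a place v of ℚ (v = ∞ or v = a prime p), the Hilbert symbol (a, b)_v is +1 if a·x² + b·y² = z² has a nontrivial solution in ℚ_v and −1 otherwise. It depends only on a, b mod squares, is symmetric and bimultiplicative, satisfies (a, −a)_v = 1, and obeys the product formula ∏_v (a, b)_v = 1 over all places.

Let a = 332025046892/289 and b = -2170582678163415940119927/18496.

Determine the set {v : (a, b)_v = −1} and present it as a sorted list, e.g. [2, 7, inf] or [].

[23, 37]

(a, b) ≡ (1900283, -703) mod (ℚ^×)²; places V = {2, 3, 7, 11, 17, 19, 23, 29, 37, ∞}.
(a,b)_∞: sgn(1900283)=+, sgn(-703)=−, so +1.
(a,b)_37: α=1, u≡1; β=3, v≡2 (mod 37); (1|37)=+1, (2|37)=-1; sign (−1)^0·+1^3·-1^1 = -1.
(a,b)_29: α=1, u≡16; β=2, v≡6 (mod 29); (16|29)=+1, (6|29)=+1; sign (−1)^0·+1^2·+1^1 = +1.
(a,b)_19: α=2, u≡5; β=5, v≡9 (mod 19); (5|19)=+1, (9|19)=+1; sign (−1)^0·+1^5·+1^2 = +1.
(a,b)_23: α=1, u≡15; β=2, v≡21 (mod 23); (15|23)=-1, (21|23)=-1; sign (−1)^0·-1^2·-1^1 = -1.
(a,b)_7: α=1, u≡4; β=2, v≡4 (mod 7); (4|7)=+1, (4|7)=+1; sign (−1)^0·+1^2·+1^1 = +1.
(a,b)_3: α=0, u≡2; β=8, v≡2 (mod 3); (2|3)=-1, (2|3)=-1; sign (−1)^0·-1^8·-1^0 = +1.
(a,b)_11: α=3, u≡9; β=2, v≡5 (mod 11); (9|11)=+1, (5|11)=+1; sign (−1)^0·+1^2·+1^3 = +1.
(a,b)_17: α=-2, u≡5; β=-2, v≡3 (mod 17); (5|17)=-1, (3|17)=-1; sign (−1)^0·-1^-2·-1^-2 = +1.
(a,b)_2: α=2, β=-6; u≡3, v≡1 (mod 8); ε(u)ε(v)=1·0, αω(v)=2·0, βω(u)=-6·1; sum ≡ 0  ⇒  +1.
(1900283, -703 / ℚ) ramifies at {23, 37}: a division algebra.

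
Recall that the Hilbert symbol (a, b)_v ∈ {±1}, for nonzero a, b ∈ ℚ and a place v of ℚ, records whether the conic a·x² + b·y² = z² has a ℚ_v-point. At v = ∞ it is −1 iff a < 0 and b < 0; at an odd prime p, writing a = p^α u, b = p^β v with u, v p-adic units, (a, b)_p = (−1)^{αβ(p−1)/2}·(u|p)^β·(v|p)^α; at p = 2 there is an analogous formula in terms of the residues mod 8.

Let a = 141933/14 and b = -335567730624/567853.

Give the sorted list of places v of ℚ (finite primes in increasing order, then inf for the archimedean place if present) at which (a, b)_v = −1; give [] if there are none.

Mod squares: a ≡ 16422, b ≡ -245427. Check v ∈ {∞, 2, 3, 7, 11, 13, 17, 19, 23, 29, 31}.
v=31: a=31^0·(≡21), b=31^3·(≡18) mod 31; (21|31)=-1, (18|31)=+1; (−1)^{0·3·15}·(-1)^3·(+1)^0 = -1.
v=∞: 16422 > 0 and -245427 < 0  ⇒  (a,b)_∞ = +1.
v=13: a=13^0·(≡12), b=13^-1·(≡4) mod 13; (12|13)=+1, (4|13)=+1; (−1)^{0·-1·6}·(+1)^-1·(+1)^0 = +1.
v=17: a=17^1·(≡5), b=17^2·(≡9) mod 17; (5|17)=-1, (9|17)=+1; (−1)^{1·2·8}·(-1)^2·(+1)^1 = +1.
v=29: a=29^0·(≡15), b=29^1·(≡20) mod 29; (15|29)=-1, (20|29)=+1; (−1)^{0·1·14}·(-1)^1·(+1)^0 = -1.
v=7: a=7^-1·(≡4), b=7^1·(≡1) mod 7; (4|7)=+1, (1|7)=+1; (−1)^{-1·1·3}·(+1)^1·(+1)^-1 = -1.
v=23: a=23^1·(≡12), b=23^0·(≡2) mod 23; (12|23)=+1, (2|23)=+1; (−1)^{1·0·11}·(+1)^0·(+1)^1 = +1.
v=3: a=3^1·(≡2), b=3^1·(≡1) mod 3; (2|3)=-1, (1|3)=+1; (−1)^{1·1·1}·(-1)^1·(+1)^1 = +1.
v=11: a=11^2·(≡6), b=11^-2·(≡4) mod 11; (6|11)=-1, (4|11)=+1; (−1)^{2·-2·5}·(-1)^-2·(+1)^2 = +1.
v=2: v_2(a)=-1, v_2(b)=6; units ≡ 3, 5 (mod 8); ε·ε+αω+βω = 1·0+-1·1+6·1 ≡ 1  ⇒  (a,b)_2 = -1.
v=19: a=19^0·(≡7), b=19^-2·(≡12) mod 19; (7|19)=+1, (12|19)=-1; (−1)^{0·-2·9}·(+1)^-2·(-1)^0 = +1.
(16422, -245427 / ℚ) ramifies at {2, 7, 29, 31}: a division algebra.

[2, 7, 29, 31]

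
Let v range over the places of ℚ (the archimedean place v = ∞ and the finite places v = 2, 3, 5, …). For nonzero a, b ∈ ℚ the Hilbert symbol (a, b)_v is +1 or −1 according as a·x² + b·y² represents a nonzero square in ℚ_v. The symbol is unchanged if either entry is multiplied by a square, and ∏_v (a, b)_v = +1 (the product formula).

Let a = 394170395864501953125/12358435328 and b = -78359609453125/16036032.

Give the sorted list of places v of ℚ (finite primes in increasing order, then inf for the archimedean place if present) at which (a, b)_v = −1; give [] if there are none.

(a, b) ≡ (858, -15015) mod (ℚ^×)²; places V = {2, 3, 5, 7, 11, 13, 17, ∞}.
(a,b)_5: α=12, u≡2; β=7, v≡2 (mod 5); (2|5)=-1, (2|5)=-1; sign (−1)^0·-1^7·-1^12 = -1.
(a,b)_∞: sgn(858)=+, sgn(-15015)=−, so +1.
(a,b)_13: α=5, u≡4; β=3, v≡5 (mod 13); (4|13)=+1, (5|13)=-1; sign (−1)^0·+1^3·-1^5 = -1.
(a,b)_3: α=3, u≡1; β=-1, v≡2 (mod 3); (1|3)=+1, (2|3)=-1; sign (−1)^1·+1^-1·-1^3 = +1.
(a,b)_2: α=-9, β=-6; u≡5, v≡1 (mod 8); ε(u)ε(v)=0·0, αω(v)=-9·0, βω(u)=-6·1; sum ≡ 0  ⇒  +1.
(a,b)_11: α=5, u≡5; β=3, v≡7 (mod 11); (5|11)=+1, (7|11)=-1; sign (−1)^1·+1^3·-1^5 = +1.
(a,b)_17: α=-6, u≡16; β=-4, v≡16 (mod 17); (16|17)=+1, (16|17)=+1; sign (−1)^0·+1^-4·+1^-6 = +1.
(a,b)_7: α=0, u≡2; β=3, v≡1 (mod 7); (2|7)=+1, (1|7)=+1; sign (−1)^0·+1^3·+1^0 = +1.
Ram(858, -15015) = {5, 13}; no ℚ_5-point on the conic.

[5, 13]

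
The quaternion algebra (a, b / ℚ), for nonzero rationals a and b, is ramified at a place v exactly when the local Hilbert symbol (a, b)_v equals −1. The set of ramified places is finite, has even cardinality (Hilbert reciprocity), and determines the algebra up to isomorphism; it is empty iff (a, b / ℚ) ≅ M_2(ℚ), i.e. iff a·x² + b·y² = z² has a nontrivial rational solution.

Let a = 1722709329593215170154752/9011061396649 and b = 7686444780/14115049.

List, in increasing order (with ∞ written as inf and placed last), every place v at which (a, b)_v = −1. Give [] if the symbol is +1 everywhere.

Mod squares: a ≡ 1537, b ≡ 53795. Check v ∈ {∞, 2, 3, 5, 7, 13, 17, 29, 47, 53}.
v=7: a=7^10·(≡2), b=7^3·(≡6) mod 7; (2|7)=+1, (6|7)=-1; (−1)^{10·3·3}·(+1)^3·(-1)^10 = +1.
v=47: a=47^-2·(≡29), b=47^0·(≡12) mod 47; (29|47)=-1, (12|47)=+1; (−1)^{-2·0·23}·(-1)^0·(+1)^-2 = +1.
v=13: a=13^-2·(≡1), b=13^-2·(≡3) mod 13; (1|13)=+1, (3|13)=+1; (−1)^{-2·-2·6}·(+1)^-2·(+1)^-2 = +1.
v=∞: 1537 > 0 and 53795 > 0  ⇒  (a,b)_∞ = +1.
v=29: a=29^3·(≡24), b=29^1·(≡6) mod 29; (24|29)=+1, (6|29)=+1; (−1)^{3·1·14}·(+1)^1·(+1)^3 = +1.
v=17: a=17^-6·(≡11), b=17^-4·(≡7) mod 17; (11|17)=-1, (7|17)=-1; (−1)^{-6·-4·8}·(-1)^-4·(-1)^-6 = +1.
v=53: a=53^3·(≡6), b=53^1·(≡5) mod 53; (6|53)=+1, (5|53)=-1; (−1)^{3·1·26}·(+1)^1·(-1)^3 = -1.
v=3: a=3^8·(≡1), b=3^6·(≡2) mod 3; (1|3)=+1, (2|3)=-1; (−1)^{8·6·1}·(+1)^6·(-1)^8 = +1.
v=2: v_2(a)=8, v_2(b)=2; units ≡ 1, 3 (mod 8); ε·ε+αω+βω = 0·1+8·1+2·0 ≡ 0  ⇒  (a,b)_2 = +1.
v=5: a=5^0·(≡3), b=5^1·(≡4) mod 5; (3|5)=-1, (4|5)=+1; (−1)^{0·1·2}·(-1)^1·(+1)^0 = -1.
(1537, 53795 / ℚ) ramifies at {5, 53}: a division algebra.

[5, 53]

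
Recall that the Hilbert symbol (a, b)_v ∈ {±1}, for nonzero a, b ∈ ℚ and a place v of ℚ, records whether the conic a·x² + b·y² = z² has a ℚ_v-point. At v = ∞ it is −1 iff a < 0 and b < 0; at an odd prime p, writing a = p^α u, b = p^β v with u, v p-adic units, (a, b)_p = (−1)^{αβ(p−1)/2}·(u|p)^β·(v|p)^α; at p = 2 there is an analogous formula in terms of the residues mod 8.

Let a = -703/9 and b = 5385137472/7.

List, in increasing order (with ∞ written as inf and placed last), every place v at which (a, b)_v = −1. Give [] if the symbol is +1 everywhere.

[3, 19]

Mod squares: a ≡ -703, b ≡ 65444379. Check v ∈ {∞, 2, 3, 7, 11, 13, 19, 31, 37}.
v=2: v_2(a)=0, v_2(b)=6; units ≡ 1, 3 (mod 8); ε·ε+αω+βω = 0·1+0·1+6·0 ≡ 0  ⇒  (a,b)_2 = +1.
v=13: a=13^0·(≡10), b=13^1·(≡7) mod 13; (10|13)=+1, (7|13)=-1; (−1)^{0·1·6}·(+1)^1·(-1)^0 = +1.
v=37: a=37^1·(≡2), b=37^1·(≡24) mod 37; (2|37)=-1, (24|37)=-1; (−1)^{1·1·18}·(-1)^1·(-1)^1 = +1.
v=7: a=7^0·(≡2), b=7^-1·(≡1) mod 7; (2|7)=+1, (1|7)=+1; (−1)^{0·-1·3}·(+1)^-1·(+1)^0 = +1.
v=19: a=19^1·(≡17), b=19^1·(≡9) mod 19; (17|19)=+1, (9|19)=+1; (−1)^{1·1·9}·(+1)^1·(+1)^1 = -1.
v=3: a=3^-2·(≡2), b=3^3·(≡2) mod 3; (2|3)=-1, (2|3)=-1; (−1)^{-2·3·1}·(-1)^3·(-1)^-2 = -1.
v=31: a=31^0·(≡8), b=31^1·(≡9) mod 31; (8|31)=+1, (9|31)=+1; (−1)^{0·1·15}·(+1)^1·(+1)^0 = +1.
v=11: a=11^0·(≡5), b=11^1·(≡10) mod 11; (5|11)=+1, (10|11)=-1; (−1)^{0·1·5}·(+1)^1·(-1)^0 = +1.
v=∞: -703 < 0 and 65444379 > 0  ⇒  (a,b)_∞ = +1.
Ram(-703, 65444379) = {3, 19}; no ℚ_3-point on the conic.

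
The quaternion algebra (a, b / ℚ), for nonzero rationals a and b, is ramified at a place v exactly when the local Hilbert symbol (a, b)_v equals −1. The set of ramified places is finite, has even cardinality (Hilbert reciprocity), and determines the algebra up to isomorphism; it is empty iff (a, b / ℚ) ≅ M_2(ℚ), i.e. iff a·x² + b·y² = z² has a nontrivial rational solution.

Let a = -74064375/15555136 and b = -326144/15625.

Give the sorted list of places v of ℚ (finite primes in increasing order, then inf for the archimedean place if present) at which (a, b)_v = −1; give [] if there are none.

[11, 13, 19, inf]

(a, b) ≡ (-1463, -26) mod (ℚ^×)²; places V = {2, 3, 5, 7, 11, 13, 17, 19, 29, ∞}.
(a,b)_19: α=1, u≡15; β=0, v≡15 (mod 19); (15|19)=-1, (15|19)=-1; sign (−1)^0·-1^0·-1^1 = -1.
(a,b)_3: α=4, u≡1; β=0, v≡1 (mod 3); (1|3)=+1, (1|3)=+1; sign (−1)^0·+1^0·+1^4 = +1.
(a,b)_11: α=1, u≡10; β=0, v≡10 (mod 11); (10|11)=-1, (10|11)=-1; sign (−1)^0·-1^0·-1^1 = -1.
(a,b)_7: α=1, u≡4; β=2, v≡1 (mod 7); (4|7)=+1, (1|7)=+1; sign (−1)^0·+1^2·+1^1 = +1.
(a,b)_2: α=-6, β=9; u≡1, v≡3 (mod 8); ε(u)ε(v)=0·1, αω(v)=-6·1, βω(u)=9·0; sum ≡ 0  ⇒  +1.
(a,b)_13: α=0, u≡8; β=1, v≡11 (mod 13); (8|13)=-1, (11|13)=-1; sign (−1)^0·-1^1·-1^0 = -1.
(a,b)_5: α=4, u≡2; β=-6, v≡1 (mod 5); (2|5)=-1, (1|5)=+1; sign (−1)^0·-1^-6·+1^4 = +1.
(a,b)_29: α=-2, u≡24; β=0, v≡21 (mod 29); (24|29)=+1, (21|29)=-1; sign (−1)^0·+1^0·-1^-2 = +1.
(a,b)_17: α=-2, u≡9; β=0, v≡9 (mod 17); (9|17)=+1, (9|17)=+1; sign (−1)^0·+1^0·+1^-2 = +1.
(a,b)_∞: sgn(-1463)=−, sgn(-26)=−, so -1.
Ram(-1463, -26) = {11, 13, 19, ∞}; no ℚ_11-point on the conic.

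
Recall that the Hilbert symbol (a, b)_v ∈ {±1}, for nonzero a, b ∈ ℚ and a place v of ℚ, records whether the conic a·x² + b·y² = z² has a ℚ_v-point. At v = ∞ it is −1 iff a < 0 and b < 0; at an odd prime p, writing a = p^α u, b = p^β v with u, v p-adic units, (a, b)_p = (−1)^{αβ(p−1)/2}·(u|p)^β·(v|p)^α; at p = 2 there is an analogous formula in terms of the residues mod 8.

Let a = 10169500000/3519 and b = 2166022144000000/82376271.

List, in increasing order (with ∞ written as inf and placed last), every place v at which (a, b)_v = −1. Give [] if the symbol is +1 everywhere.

[2, 23]

(a, b) ≡ (8602, 111826) mod (ℚ^×)²; places V = {2, 3, 5, 11, 13, 17, 23, 43, ∞}.
(a,b)_2: α=5, β=19; u≡5, v≡1 (mod 8); ε(u)ε(v)=0·0, αω(v)=5·0, βω(u)=19·1; sum ≡ 1  ⇒  -1.
(a,b)_11: α=1, u≡5; β=1, v≡6 (mod 11); (5|11)=+1, (6|11)=-1; sign (−1)^1·+1^1·-1^1 = +1.
(a,b)_17: α=-1, u≡2; β=-3, v≡9 (mod 17); (2|17)=+1, (9|17)=+1; sign (−1)^0·+1^-3·+1^-1 = +1.
(a,b)_23: α=-1, u≡6; β=-1, v≡4 (mod 23); (6|23)=+1, (4|23)=+1; sign (−1)^1·+1^-1·+1^-1 = -1.
(a,b)_43: α=2, u≡37; β=2, v≡3 (mod 43); (37|43)=-1, (3|43)=-1; sign (−1)^0·-1^2·-1^2 = +1.
(a,b)_13: α=0, u≡4; β=1, v≡9 (mod 13); (4|13)=+1, (9|13)=+1; sign (−1)^0·+1^1·+1^0 = +1.
(a,b)_5: α=6, u≡2; β=6, v≡1 (mod 5); (2|5)=-1, (1|5)=+1; sign (−1)^0·-1^6·+1^6 = +1.
(a,b)_∞: sgn(8602)=+, sgn(111826)=+, so +1.
(a,b)_3: α=-2, u≡1; β=-6, v≡1 (mod 3); (1|3)=+1, (1|3)=+1; sign (−1)^0·+1^-6·+1^-2 = +1.
Ram(8602, 111826) = {2, 23}; no ℚ_2-point on the conic.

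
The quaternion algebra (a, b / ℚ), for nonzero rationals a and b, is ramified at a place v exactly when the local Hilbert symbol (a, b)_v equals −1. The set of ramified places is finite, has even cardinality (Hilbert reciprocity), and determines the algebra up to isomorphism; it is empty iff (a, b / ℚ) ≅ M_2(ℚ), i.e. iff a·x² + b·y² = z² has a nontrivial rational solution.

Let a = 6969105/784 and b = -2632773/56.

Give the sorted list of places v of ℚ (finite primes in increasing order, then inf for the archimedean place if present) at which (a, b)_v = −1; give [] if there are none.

(a, b) ≡ (2145, -102102) mod (ℚ^×)²; places V = {2, 3, 5, 7, 11, 13, 17, 19, ∞}.
(a,b)_7: α=-2, u≡5; β=-1, v≡4 (mod 7); (5|7)=-1, (4|7)=+1; sign (−1)^0·-1^-1·+1^-2 = -1.
(a,b)_∞: sgn(2145)=+, sgn(-102102)=−, so +1.
(a,b)_13: α=1, u≡1; β=1, v≡8 (mod 13); (1|13)=+1, (8|13)=-1; sign (−1)^0·+1^1·-1^1 = -1.
(a,b)_2: α=-4, β=-3; u≡1, v≡5 (mod 8); ε(u)ε(v)=0·0, αω(v)=-4·1, βω(u)=-3·0; sum ≡ 0  ⇒  +1.
(a,b)_5: α=1, u≡4; β=0, v≡2 (mod 5); (4|5)=+1, (2|5)=-1; sign (−1)^0·+1^0·-1^1 = -1.
(a,b)_11: α=1, u≡7; β=1, v≡6 (mod 11); (7|11)=-1, (6|11)=-1; sign (−1)^1·-1^1·-1^1 = -1.
(a,b)_17: α=0, u≡3; β=1, v≡7 (mod 17); (3|17)=-1, (7|17)=-1; sign (−1)^0·-1^1·-1^0 = -1.
(a,b)_3: α=3, u≡1; β=1, v≡1 (mod 3); (1|3)=+1, (1|3)=+1; sign (−1)^1·+1^1·+1^3 = -1.
(a,b)_19: α=2, u≡4; β=2, v≡16 (mod 19); (4|19)=+1, (16|19)=+1; sign (−1)^0·+1^2·+1^2 = +1.
Ram(2145, -102102) = {3, 5, 7, 11, 13, 17}; no ℚ_3-point on the conic.

[3, 5, 7, 11, 13, 17]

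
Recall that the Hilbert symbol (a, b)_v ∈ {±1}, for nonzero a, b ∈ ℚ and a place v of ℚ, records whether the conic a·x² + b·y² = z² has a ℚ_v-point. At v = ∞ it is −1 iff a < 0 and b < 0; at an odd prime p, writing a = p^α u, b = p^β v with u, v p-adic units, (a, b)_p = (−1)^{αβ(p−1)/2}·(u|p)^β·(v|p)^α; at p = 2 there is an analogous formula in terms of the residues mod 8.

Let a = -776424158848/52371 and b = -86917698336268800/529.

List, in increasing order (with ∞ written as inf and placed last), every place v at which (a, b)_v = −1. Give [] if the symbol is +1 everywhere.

[17, inf]

Mod squares: a ≡ -4862, b ≡ -1122. Check v ∈ {∞, 2, 3, 5, 7, 11, 13, 17, 23, 31}.
v=3: a=3^-2·(≡1), b=3^3·(≡1) mod 3; (1|3)=+1, (1|3)=+1; (−1)^{-2·3·1}·(+1)^3·(+1)^-2 = +1.
v=17: a=17^1·(≡14), b=17^1·(≡13) mod 17; (14|17)=-1, (13|17)=+1; (−1)^{1·1·8}·(-1)^1·(+1)^1 = -1.
v=2: v_2(a)=7, v_2(b)=9; units ≡ 1, 7 (mod 8); ε·ε+αω+βω = 0·1+7·0+9·0 ≡ 0  ⇒  (a,b)_2 = +1.
v=11: a=11^-1·(≡4), b=11^1·(≡10) mod 11; (4|11)=+1, (10|11)=-1; (−1)^{-1·1·5}·(+1)^1·(-1)^-1 = +1.
v=∞: -4862 < 0 and -1122 < 0  ⇒  (a,b)_∞ = -1.
v=31: a=31^2·(≡28), b=31^2·(≡5) mod 31; (28|31)=+1, (5|31)=+1; (−1)^{2·2·15}·(+1)^2·(+1)^2 = +1.
v=23: a=23^-2·(≡17), b=23^-2·(≡10) mod 23; (17|23)=-1, (10|23)=-1; (−1)^{-2·-2·11}·(-1)^-2·(-1)^-2 = +1.
v=5: a=5^0·(≡2), b=5^2·(≡2) mod 5; (2|5)=-1, (2|5)=-1; (−1)^{0·2·2}·(-1)^2·(-1)^0 = +1.
v=13: a=13^5·(≡10), b=13^4·(≡4) mod 13; (10|13)=+1, (4|13)=+1; (−1)^{5·4·6}·(+1)^4·(+1)^5 = +1.
v=7: a=7^0·(≡3), b=7^2·(≡3) mod 7; (3|7)=-1, (3|7)=-1; (−1)^{0·2·3}·(-1)^2·(-1)^0 = +1.
(-4862, -1122 / ℚ) ramifies at {17, ∞}: a division algebra.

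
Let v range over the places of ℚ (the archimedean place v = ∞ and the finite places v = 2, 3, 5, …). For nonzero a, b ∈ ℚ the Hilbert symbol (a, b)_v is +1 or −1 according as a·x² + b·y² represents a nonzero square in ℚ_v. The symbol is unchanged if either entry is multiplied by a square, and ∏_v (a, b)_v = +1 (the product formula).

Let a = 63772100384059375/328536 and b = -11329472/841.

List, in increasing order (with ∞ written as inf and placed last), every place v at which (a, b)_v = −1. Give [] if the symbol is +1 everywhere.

(a, b) ≡ (330, -1463) mod (ℚ^×)²; places V = {2, 3, 5, 7, 11, 13, 19, 29, ∞}.
(a,b)_5: α=5, u≡4; β=0, v≡3 (mod 5); (4|5)=+1, (3|5)=-1; sign (−1)^0·+1^0·-1^5 = -1.
(a,b)_29: α=0, u≡3; β=-2, v≡16 (mod 29); (3|29)=-1, (16|29)=+1; sign (−1)^0·-1^-2·+1^0 = +1.
(a,b)_11: α=3, u≡6; β=3, v≡7 (mod 11); (6|11)=-1, (7|11)=-1; sign (−1)^1·-1^3·-1^3 = -1.
(a,b)_19: α=4, u≡4; β=1, v≡13 (mod 19); (4|19)=+1, (13|19)=-1; sign (−1)^0·+1^1·-1^4 = +1.
(a,b)_∞: sgn(330)=+, sgn(-1463)=−, so +1.
(a,b)_7: α=6, u≡4; β=1, v≡2 (mod 7); (4|7)=+1, (2|7)=+1; sign (−1)^0·+1^1·+1^6 = +1.
(a,b)_13: α=-2, u≡5; β=0, v≡6 (mod 13); (5|13)=-1, (6|13)=-1; sign (−1)^0·-1^0·-1^-2 = +1.
(a,b)_3: α=-5, u≡2; β=0, v≡1 (mod 3); (2|3)=-1, (1|3)=+1; sign (−1)^0·-1^0·+1^-5 = +1.
(a,b)_2: α=-3, β=6; u≡5, v≡1 (mod 8); ε(u)ε(v)=0·0, αω(v)=-3·0, βω(u)=6·1; sum ≡ 0  ⇒  +1.
Ram(330, -1463) = {5, 11}; no ℚ_5-point on the conic.

[5, 11]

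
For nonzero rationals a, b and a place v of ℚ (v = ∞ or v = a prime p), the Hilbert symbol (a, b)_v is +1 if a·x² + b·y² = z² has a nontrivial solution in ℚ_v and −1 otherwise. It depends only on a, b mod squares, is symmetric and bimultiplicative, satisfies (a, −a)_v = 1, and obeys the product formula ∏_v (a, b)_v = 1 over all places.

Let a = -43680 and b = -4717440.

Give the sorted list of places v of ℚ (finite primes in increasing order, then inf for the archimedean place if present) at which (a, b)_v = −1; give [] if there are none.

Mod squares: a ≡ -2730, b ≡ -910. Check v ∈ {∞, 2, 3, 5, 7, 13}.
v=13: a=13^1·(≡7), b=13^1·(≡2) mod 13; (7|13)=-1, (2|13)=-1; (−1)^{1·1·6}·(-1)^1·(-1)^1 = +1.
v=5: a=5^1·(≡4), b=5^1·(≡2) mod 5; (4|5)=+1, (2|5)=-1; (−1)^{1·1·2}·(+1)^1·(-1)^1 = -1.
v=7: a=7^1·(≡4), b=7^1·(≡5) mod 7; (4|7)=+1, (5|7)=-1; (−1)^{1·1·3}·(+1)^1·(-1)^1 = +1.
v=2: v_2(a)=5, v_2(b)=7; units ≡ 3, 1 (mod 8); ε·ε+αω+βω = 1·0+5·0+7·1 ≡ 1  ⇒  (a,b)_2 = -1.
v=3: a=3^1·(≡2), b=3^4·(≡2) mod 3; (2|3)=-1, (2|3)=-1; (−1)^{1·4·1}·(-1)^4·(-1)^1 = -1.
v=∞: -2730 < 0 and -910 < 0  ⇒  (a,b)_∞ = -1.
(-2730, -910 / ℚ) ramifies at {2, 3, 5, ∞}: a division algebra.

[2, 3, 5, inf]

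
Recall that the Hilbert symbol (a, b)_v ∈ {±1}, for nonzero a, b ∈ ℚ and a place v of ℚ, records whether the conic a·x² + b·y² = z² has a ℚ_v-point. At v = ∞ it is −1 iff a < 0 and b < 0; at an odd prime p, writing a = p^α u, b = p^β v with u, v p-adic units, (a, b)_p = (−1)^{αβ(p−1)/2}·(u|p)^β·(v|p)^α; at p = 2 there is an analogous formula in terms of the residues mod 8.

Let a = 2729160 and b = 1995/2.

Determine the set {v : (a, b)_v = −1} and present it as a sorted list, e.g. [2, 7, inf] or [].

[2, 3]

(a, b) ≡ (210, 3990) mod (ℚ^×)²; places V = {2, 3, 5, 7, 19, ∞}.
(a,b)_5: α=1, u≡2; β=1, v≡2 (mod 5); (2|5)=-1, (2|5)=-1; sign (−1)^0·-1^1·-1^1 = +1.
(a,b)_3: α=3, u≡1; β=1, v≡1 (mod 3); (1|3)=+1, (1|3)=+1; sign (−1)^1·+1^1·+1^3 = -1.
(a,b)_∞: sgn(210)=+, sgn(3990)=+, so +1.
(a,b)_2: α=3, β=-1; u≡1, v≡3 (mod 8); ε(u)ε(v)=0·1, αω(v)=3·1, βω(u)=-1·0; sum ≡ 1  ⇒  -1.
(a,b)_19: α=2, u≡17; β=1, v≡5 (mod 19); (17|19)=+1, (5|19)=+1; sign (−1)^0·+1^1·+1^2 = +1.
(a,b)_7: α=1, u≡1; β=1, v≡6 (mod 7); (1|7)=+1, (6|7)=-1; sign (−1)^1·+1^1·-1^1 = +1.
Ram(210, 3990) = {2, 3}; no ℚ_2-point on the conic.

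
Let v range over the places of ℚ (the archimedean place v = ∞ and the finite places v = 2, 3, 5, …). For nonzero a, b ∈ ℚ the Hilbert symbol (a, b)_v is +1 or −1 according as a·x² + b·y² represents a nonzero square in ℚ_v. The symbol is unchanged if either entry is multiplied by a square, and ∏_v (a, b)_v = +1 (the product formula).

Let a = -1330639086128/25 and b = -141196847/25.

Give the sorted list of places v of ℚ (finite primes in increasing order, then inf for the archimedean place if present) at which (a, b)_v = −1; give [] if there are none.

Mod squares: a ≡ -239723, b ≡ -407. Check v ∈ {∞, 2, 5, 11, 19, 31, 37}.
v=19: a=19^3·(≡15), b=19^2·(≡17) mod 19; (15|19)=-1, (17|19)=+1; (−1)^{3·2·9}·(-1)^2·(+1)^3 = +1.
v=∞: -239723 < 0 and -407 < 0  ⇒  (a,b)_∞ = -1.
v=31: a=31^3·(≡13), b=31^2·(≡3) mod 31; (13|31)=-1, (3|31)=-1; (−1)^{3·2·15}·(-1)^2·(-1)^3 = -1.
v=2: v_2(a)=4, v_2(b)=0; units ≡ 5, 1 (mod 8); ε·ε+αω+βω = 0·0+4·0+0·1 ≡ 0  ⇒  (a,b)_2 = +1.
v=11: a=11^1·(≡1), b=11^1·(≡7) mod 11; (1|11)=+1, (7|11)=-1; (−1)^{1·1·5}·(+1)^1·(-1)^1 = +1.
v=5: a=5^-2·(≡2), b=5^-2·(≡3) mod 5; (2|5)=-1, (3|5)=-1; (−1)^{-2·-2·2}·(-1)^-2·(-1)^-2 = +1.
v=37: a=37^1·(≡11), b=37^1·(≡36) mod 37; (11|37)=+1, (36|37)=+1; (−1)^{1·1·18}·(+1)^1·(+1)^1 = +1.
|Ram(-239723, -407)| = 2, even; anisotropic at {31, ∞}.

[31, inf]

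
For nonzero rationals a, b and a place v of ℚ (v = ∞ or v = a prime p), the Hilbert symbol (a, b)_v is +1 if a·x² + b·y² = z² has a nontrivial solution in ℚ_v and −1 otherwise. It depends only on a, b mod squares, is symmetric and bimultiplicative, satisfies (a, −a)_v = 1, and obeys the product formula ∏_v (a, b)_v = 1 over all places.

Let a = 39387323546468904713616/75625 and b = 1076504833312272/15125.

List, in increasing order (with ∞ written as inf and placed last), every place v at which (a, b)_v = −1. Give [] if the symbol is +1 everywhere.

Mod squares: a ≡ 1209, b ≡ 521885. Check v ∈ {∞, 2, 3, 5, 7, 11, 13, 31, 37}.
v=5: a=5^-4·(≡1), b=5^-3·(≡2) mod 5; (1|5)=+1, (2|5)=-1; (−1)^{-4·-3·2}·(+1)^-3·(-1)^-4 = +1.
v=11: a=11^-2·(≡7), b=11^-2·(≡3) mod 11; (7|11)=-1, (3|11)=+1; (−1)^{-2·-2·5}·(-1)^-2·(+1)^-2 = +1.
v=∞: 1209 > 0 and 521885 > 0  ⇒  (a,b)_∞ = +1.
v=3: a=3^5·(≡1), b=3^4·(≡2) mod 3; (1|3)=+1, (2|3)=-1; (−1)^{5·4·1}·(+1)^4·(-1)^5 = -1.
v=13: a=13^3·(≡8), b=13^3·(≡10) mod 13; (8|13)=-1, (10|13)=+1; (−1)^{3·3·6}·(-1)^3·(+1)^3 = -1.
v=2: v_2(a)=4, v_2(b)=4; units ≡ 1, 5 (mod 8); ε·ε+αω+βω = 0·0+4·1+4·0 ≡ 0  ⇒  (a,b)_2 = +1.
v=7: a=7^6·(≡6), b=7^3·(≡6) mod 7; (6|7)=-1, (6|7)=-1; (−1)^{6·3·3}·(-1)^3·(-1)^6 = -1.
v=31: a=31^5·(≡28), b=31^3·(≡28) mod 31; (28|31)=+1, (28|31)=+1; (−1)^{5·3·15}·(+1)^3·(+1)^5 = -1.
v=37: a=37^2·(≡1), b=37^1·(≡6) mod 37; (1|37)=+1, (6|37)=-1; (−1)^{2·1·18}·(+1)^1·(-1)^2 = +1.
|Ram(1209, 521885)| = 4, even; anisotropic at {3, 7, 13, 31}.

[3, 7, 13, 31]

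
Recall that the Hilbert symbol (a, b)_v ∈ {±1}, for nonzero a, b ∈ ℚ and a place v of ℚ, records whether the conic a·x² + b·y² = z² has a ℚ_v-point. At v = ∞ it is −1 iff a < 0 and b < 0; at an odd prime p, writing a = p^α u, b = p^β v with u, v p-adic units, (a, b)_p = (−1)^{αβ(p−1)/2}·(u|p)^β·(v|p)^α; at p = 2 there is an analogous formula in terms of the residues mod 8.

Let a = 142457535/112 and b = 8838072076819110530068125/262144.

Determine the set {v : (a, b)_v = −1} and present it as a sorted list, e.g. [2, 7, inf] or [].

[11, 17]

Mod squares: a ≡ 11305, b ≡ 4389. Check v ∈ {∞, 2, 3, 5, 7, 11, 17, 19}.
v=2: v_2(a)=-4, v_2(b)=-18; units ≡ 1, 5 (mod 8); ε·ε+αω+βω = 0·0+-4·1+-18·0 ≡ 0  ⇒  (a,b)_2 = +1.
v=11: a=11^2·(≡8), b=11^5·(≡4) mod 11; (8|11)=-1, (4|11)=+1; (−1)^{2·5·5}·(-1)^5·(+1)^2 = -1.
v=19: a=19^1·(≡17), b=19^3·(≡13) mod 19; (17|19)=+1, (13|19)=-1; (−1)^{1·3·9}·(+1)^3·(-1)^1 = +1.
v=7: a=7^-1·(≡5), b=7^3·(≡2) mod 7; (5|7)=-1, (2|7)=+1; (−1)^{-1·3·3}·(-1)^3·(+1)^-1 = +1.
v=17: a=17^1·(≡13), b=17^2·(≡11) mod 17; (13|17)=+1, (11|17)=-1; (−1)^{1·2·8}·(+1)^2·(-1)^1 = -1.
v=∞: 11305 > 0 and 4389 > 0  ⇒  (a,b)_∞ = +1.
v=3: a=3^6·(≡1), b=3^17·(≡2) mod 3; (1|3)=+1, (2|3)=-1; (−1)^{6·17·1}·(+1)^17·(-1)^6 = +1.
v=5: a=5^1·(≡1), b=5^4·(≡1) mod 5; (1|5)=+1, (1|5)=+1; (−1)^{1·4·2}·(+1)^4·(+1)^1 = +1.
|Ram(11305, 4389)| = 2, even; anisotropic at {11, 17}.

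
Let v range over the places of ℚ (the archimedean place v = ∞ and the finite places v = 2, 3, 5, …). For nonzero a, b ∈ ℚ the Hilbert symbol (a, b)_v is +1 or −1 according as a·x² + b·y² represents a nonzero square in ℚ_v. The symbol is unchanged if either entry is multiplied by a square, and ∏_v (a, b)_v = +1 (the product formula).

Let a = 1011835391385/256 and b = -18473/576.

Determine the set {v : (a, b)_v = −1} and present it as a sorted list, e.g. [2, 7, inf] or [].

(a, b) ≡ (122187585, -377) mod (ℚ^×)²; places V = {2, 3, 5, 7, 13, 17, 29, 31, 41, ∞}.
(a,b)_31: α=1, u≡20; β=0, v≡26 (mod 31); (20|31)=+1, (26|31)=-1; sign (−1)^0·+1^0·-1^1 = -1.
(a,b)_3: α=1, u≡1; β=-2, v≡1 (mod 3); (1|3)=+1, (1|3)=+1; sign (−1)^0·+1^-2·+1^1 = +1.
(a,b)_∞: sgn(122187585)=+, sgn(-377)=−, so +1.
(a,b)_41: α=1, u≡31; β=0, v≡9 (mod 41); (31|41)=+1, (9|41)=+1; sign (−1)^0·+1^0·+1^1 = +1.
(a,b)_29: α=1, u≡28; β=1, v≡7 (mod 29); (28|29)=+1, (7|29)=+1; sign (−1)^0·+1^1·+1^1 = +1.
(a,b)_13: α=3, u≡11; β=1, v≡12 (mod 13); (11|13)=-1, (12|13)=+1; sign (−1)^0·-1^1·+1^3 = -1.
(a,b)_2: α=-8, β=-6; u≡1, v≡7 (mod 8); ε(u)ε(v)=0·1, αω(v)=-8·0, βω(u)=-6·0; sum ≡ 0  ⇒  +1.
(a,b)_7: α=2, u≡4; β=2, v≡4 (mod 7); (4|7)=+1, (4|7)=+1; sign (−1)^0·+1^2·+1^2 = +1.
(a,b)_17: α=1, u≡14; β=0, v≡14 (mod 17); (14|17)=-1, (14|17)=-1; sign (−1)^0·-1^0·-1^1 = -1.
(a,b)_5: α=1, u≡2; β=0, v≡2 (mod 5); (2|5)=-1, (2|5)=-1; sign (−1)^0·-1^0·-1^1 = -1.
(122187585, -377 / ℚ) ramifies at {5, 13, 17, 31}: a division algebra.

[5, 13, 17, 31]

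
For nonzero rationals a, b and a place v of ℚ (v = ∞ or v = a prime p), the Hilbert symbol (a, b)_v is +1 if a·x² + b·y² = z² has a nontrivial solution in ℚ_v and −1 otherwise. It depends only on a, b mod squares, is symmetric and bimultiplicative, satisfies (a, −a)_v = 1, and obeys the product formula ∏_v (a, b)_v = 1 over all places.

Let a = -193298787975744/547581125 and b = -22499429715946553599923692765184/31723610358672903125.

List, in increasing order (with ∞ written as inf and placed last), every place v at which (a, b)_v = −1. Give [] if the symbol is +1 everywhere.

[19, inf]

Mod squares: a ≡ -1045, b ≡ -95. Check v ∈ {∞, 2, 3, 5, 7, 11, 13, 19, 23, 37}.
v=37: a=37^2·(≡16), b=37^4·(≡25) mod 37; (16|37)=+1, (25|37)=+1; (−1)^{2·4·18}·(+1)^4·(+1)^2 = +1.
v=7: a=7^-2·(≡6), b=7^-4·(≡3) mod 7; (6|7)=-1, (3|7)=-1; (−1)^{-2·-4·3}·(-1)^-4·(-1)^-2 = +1.
v=2: v_2(a)=6, v_2(b)=18; units ≡ 3, 1 (mod 8); ε·ε+αω+βω = 1·0+6·0+18·1 ≡ 0  ⇒  (a,b)_2 = +1.
v=∞: -1045 < 0 and -95 < 0  ⇒  (a,b)_∞ = -1.
v=23: a=23^-2·(≡18), b=23^-6·(≡7) mod 23; (18|23)=+1, (7|23)=-1; (−1)^{-2·-6·11}·(+1)^-6·(-1)^-2 = +1.
v=13: a=13^-2·(≡6), b=13^-4·(≡4) mod 13; (6|13)=-1, (4|13)=+1; (−1)^{-2·-4·6}·(-1)^-4·(+1)^-2 = +1.
v=11: a=11^1·(≡5), b=11^2·(≡5) mod 11; (5|11)=+1, (5|11)=+1; (−1)^{1·2·5}·(+1)^2·(+1)^1 = +1.
v=3: a=3^4·(≡2), b=3^2·(≡1) mod 3; (2|3)=-1, (1|3)=+1; (−1)^{4·2·1}·(-1)^2·(+1)^4 = +1.
v=5: a=5^-3·(≡4), b=5^-5·(≡4) mod 5; (4|5)=+1, (4|5)=+1; (−1)^{-3·-5·2}·(+1)^-5·(+1)^-3 = +1.
v=19: a=19^5·(≡13), b=19^13·(≡3) mod 19; (13|19)=-1, (3|19)=-1; (−1)^{5·13·9}·(-1)^13·(-1)^5 = -1.
(-1045, -95 / ℚ) ramifies at {19, ∞}: a division algebra.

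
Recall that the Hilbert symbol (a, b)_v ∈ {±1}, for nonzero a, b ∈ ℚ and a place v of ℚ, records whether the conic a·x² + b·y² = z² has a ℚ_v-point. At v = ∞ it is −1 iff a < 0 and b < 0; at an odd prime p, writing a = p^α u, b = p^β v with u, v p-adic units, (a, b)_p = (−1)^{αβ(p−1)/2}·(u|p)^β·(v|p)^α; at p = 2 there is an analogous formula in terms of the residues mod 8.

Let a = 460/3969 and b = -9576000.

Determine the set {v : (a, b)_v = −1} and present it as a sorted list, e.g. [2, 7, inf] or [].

(a, b) ≡ (115, -665) mod (ℚ^×)²; places V = {2, 3, 5, 7, 19, 23, ∞}.
(a,b)_5: α=1, u≡3; β=3, v≡2 (mod 5); (3|5)=-1, (2|5)=-1; sign (−1)^0·-1^3·-1^1 = +1.
(a,b)_∞: sgn(115)=+, sgn(-665)=−, so +1.
(a,b)_3: α=-4, u≡1; β=2, v≡1 (mod 3); (1|3)=+1, (1|3)=+1; sign (−1)^0·+1^2·+1^-4 = +1.
(a,b)_2: α=2, β=6; u≡3, v≡7 (mod 8); ε(u)ε(v)=1·1, αω(v)=2·0, βω(u)=6·1; sum ≡ 1  ⇒  -1.
(a,b)_19: α=0, u≡17; β=1, v≡13 (mod 19); (17|19)=+1, (13|19)=-1; sign (−1)^0·+1^1·-1^0 = +1.
(a,b)_7: α=-2, u≡3; β=1, v≡3 (mod 7); (3|7)=-1, (3|7)=-1; sign (−1)^0·-1^1·-1^-2 = -1.
(a,b)_23: α=1, u≡21; β=0, v≡4 (mod 23); (21|23)=-1, (4|23)=+1; sign (−1)^0·-1^0·+1^1 = +1.
Ram(115, -665) = {2, 7}; no ℚ_2-point on the conic.

[2, 7]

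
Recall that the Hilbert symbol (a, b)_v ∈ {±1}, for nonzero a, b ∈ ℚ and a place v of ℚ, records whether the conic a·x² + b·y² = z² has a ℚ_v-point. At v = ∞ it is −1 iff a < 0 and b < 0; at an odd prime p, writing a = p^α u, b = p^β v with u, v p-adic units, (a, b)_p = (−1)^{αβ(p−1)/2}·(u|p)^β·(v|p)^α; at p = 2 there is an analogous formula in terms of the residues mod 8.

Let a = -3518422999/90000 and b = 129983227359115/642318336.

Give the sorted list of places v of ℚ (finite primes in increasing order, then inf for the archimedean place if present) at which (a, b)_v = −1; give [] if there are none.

(a, b) ≡ (-8671, 1267435) mod (ℚ^×)²; places V = {2, 3, 5, 7, 11, 13, 17, 19, 23, 29, 31, 37, 41, ∞}.
(a,b)_5: α=-4, u≡4; β=1, v≡3 (mod 5); (4|5)=+1, (3|5)=-1; sign (−1)^0·+1^1·-1^-4 = +1.
(a,b)_29: α=1, u≡6; β=0, v≡26 (mod 29); (6|29)=+1, (26|29)=-1; sign (−1)^0·+1^0·-1^1 = -1.
(a,b)_31: α=0, u≡4; β=1, v≡22 (mod 31); (4|31)=+1, (22|31)=-1; sign (−1)^0·+1^1·-1^0 = +1.
(a,b)_17: α=0, u≡2; β=1, v≡7 (mod 17); (2|17)=+1, (7|17)=-1; sign (−1)^0·+1^1·-1^0 = +1.
(a,b)_37: α=0, u≡22; β=1, v≡4 (mod 37); (22|37)=-1, (4|37)=+1; sign (−1)^0·-1^1·+1^0 = -1.
(a,b)_11: α=0, u≡7; β=-2, v≡3 (mod 11); (7|11)=-1, (3|11)=+1; sign (−1)^0·-1^-2·+1^0 = +1.
(a,b)_23: α=1, u≡19; β=0, v≡15 (mod 23); (19|23)=-1, (15|23)=-1; sign (−1)^0·-1^0·-1^1 = -1.
(a,b)_19: α=0, u≡18; β=2, v≡10 (mod 19); (18|19)=-1, (10|19)=-1; sign (−1)^0·-1^2·-1^0 = +1.
(a,b)_13: α=3, u≡3; β=3, v≡6 (mod 13); (3|13)=+1, (6|13)=-1; sign (−1)^0·+1^3·-1^3 = -1.
(a,b)_∞: sgn(-8671)=−, sgn(1267435)=+, so +1.
(a,b)_7: α=4, u≡2; β=0, v≡2 (mod 7); (2|7)=+1, (2|7)=+1; sign (−1)^0·+1^0·+1^4 = +1.
(a,b)_2: α=-4, β=-16; u≡1, v≡3 (mod 8); ε(u)ε(v)=0·1, αω(v)=-4·1, βω(u)=-16·0; sum ≡ 0  ⇒  +1.
(a,b)_3: α=-2, u≡2; β=-4, v≡1 (mod 3); (2|3)=-1, (1|3)=+1; sign (−1)^0·-1^-4·+1^-2 = +1.
(a,b)_41: α=0, u≡32; β=2, v≡16 (mod 41); (32|41)=+1, (16|41)=+1; sign (−1)^0·+1^2·+1^0 = +1.
(-8671, 1267435 / ℚ) ramifies at {13, 23, 29, 37}: a division algebra.

[13, 23, 29, 37]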